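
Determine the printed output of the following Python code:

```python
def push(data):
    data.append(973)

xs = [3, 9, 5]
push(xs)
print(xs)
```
[3, 9, 5, 973]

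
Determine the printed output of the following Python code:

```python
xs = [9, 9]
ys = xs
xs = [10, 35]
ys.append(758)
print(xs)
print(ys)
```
[10, 35]
[9, 9, 758]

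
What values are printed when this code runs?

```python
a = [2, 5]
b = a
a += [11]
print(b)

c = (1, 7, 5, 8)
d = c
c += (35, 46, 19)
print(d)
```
[2, 5, 11]
(1, 7, 5, 8)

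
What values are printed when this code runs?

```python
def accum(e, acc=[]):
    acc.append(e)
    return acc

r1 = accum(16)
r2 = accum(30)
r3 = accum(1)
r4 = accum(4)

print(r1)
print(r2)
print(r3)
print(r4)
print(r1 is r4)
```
[16, 30, 1, 4]
[16, 30, 1, 4]
[16, 30, 1, 4]
[16, 30, 1, 4]
True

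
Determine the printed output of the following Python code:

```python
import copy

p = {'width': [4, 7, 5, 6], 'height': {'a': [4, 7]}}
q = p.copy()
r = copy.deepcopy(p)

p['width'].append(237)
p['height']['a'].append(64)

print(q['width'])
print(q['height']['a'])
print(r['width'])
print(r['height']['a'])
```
[4, 7, 5, 6, 237]
[4, 7, 64]
[4, 7, 5, 6]
[4, 7]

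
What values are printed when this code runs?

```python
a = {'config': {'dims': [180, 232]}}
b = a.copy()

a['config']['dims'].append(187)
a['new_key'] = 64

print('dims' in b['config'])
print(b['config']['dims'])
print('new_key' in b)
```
True
[180, 232, 187]
False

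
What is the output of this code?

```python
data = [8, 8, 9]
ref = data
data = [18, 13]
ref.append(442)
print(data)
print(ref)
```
[18, 13]
[8, 8, 9, 442]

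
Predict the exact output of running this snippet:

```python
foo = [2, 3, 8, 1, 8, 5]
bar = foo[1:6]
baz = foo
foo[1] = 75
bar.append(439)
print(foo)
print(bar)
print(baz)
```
[2, 75, 8, 1, 8, 5]
[3, 8, 1, 8, 5, 439]
[2, 75, 8, 1, 8, 5]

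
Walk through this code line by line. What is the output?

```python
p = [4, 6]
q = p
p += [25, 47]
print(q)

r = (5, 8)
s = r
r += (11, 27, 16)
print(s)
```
[4, 6, 25, 47]
(5, 8)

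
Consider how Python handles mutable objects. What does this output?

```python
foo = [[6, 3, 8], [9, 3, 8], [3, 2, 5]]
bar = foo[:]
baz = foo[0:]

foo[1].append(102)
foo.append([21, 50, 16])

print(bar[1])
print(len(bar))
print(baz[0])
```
[9, 3, 8, 102]
3
[6, 3, 8]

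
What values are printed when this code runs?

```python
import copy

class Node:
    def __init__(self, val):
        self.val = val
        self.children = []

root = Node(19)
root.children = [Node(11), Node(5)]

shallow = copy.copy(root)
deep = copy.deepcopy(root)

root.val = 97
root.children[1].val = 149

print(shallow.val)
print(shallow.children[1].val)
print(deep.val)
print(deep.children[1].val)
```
19
149
19
5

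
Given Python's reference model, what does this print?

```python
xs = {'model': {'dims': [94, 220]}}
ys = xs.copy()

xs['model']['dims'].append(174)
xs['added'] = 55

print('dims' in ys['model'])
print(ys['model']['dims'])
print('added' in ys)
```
True
[94, 220, 174]
False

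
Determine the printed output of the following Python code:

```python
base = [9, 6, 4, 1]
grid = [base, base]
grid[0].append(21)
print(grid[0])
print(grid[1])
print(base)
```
[9, 6, 4, 1, 21]
[9, 6, 4, 1, 21]
[9, 6, 4, 1, 21]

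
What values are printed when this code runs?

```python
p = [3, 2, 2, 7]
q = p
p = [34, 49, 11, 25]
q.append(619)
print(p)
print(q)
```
[34, 49, 11, 25]
[3, 2, 2, 7, 619]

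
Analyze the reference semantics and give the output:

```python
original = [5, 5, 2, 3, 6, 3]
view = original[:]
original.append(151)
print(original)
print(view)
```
[5, 5, 2, 3, 6, 3, 151]
[5, 5, 2, 3, 6, 3]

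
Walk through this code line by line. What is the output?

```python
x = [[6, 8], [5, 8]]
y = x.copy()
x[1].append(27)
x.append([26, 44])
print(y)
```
[[6, 8], [5, 8, 27]]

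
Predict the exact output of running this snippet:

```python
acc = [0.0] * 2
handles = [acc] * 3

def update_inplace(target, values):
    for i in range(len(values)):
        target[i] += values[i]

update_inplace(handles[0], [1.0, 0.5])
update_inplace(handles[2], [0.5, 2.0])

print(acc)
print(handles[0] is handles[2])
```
[1.5, 2.5]
True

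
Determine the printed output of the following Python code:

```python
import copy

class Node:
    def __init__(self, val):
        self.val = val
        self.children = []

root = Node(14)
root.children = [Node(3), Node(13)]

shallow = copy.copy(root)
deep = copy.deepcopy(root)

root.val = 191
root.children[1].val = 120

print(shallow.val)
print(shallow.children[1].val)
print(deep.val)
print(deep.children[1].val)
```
14
120
14
13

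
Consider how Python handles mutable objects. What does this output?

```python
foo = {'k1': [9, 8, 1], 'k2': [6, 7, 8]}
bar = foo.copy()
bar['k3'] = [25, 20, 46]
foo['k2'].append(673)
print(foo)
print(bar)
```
{'k1': [9, 8, 1], 'k2': [6, 7, 8, 673]}
{'k1': [9, 8, 1], 'k2': [6, 7, 8, 673], 'k3': [25, 20, 46]}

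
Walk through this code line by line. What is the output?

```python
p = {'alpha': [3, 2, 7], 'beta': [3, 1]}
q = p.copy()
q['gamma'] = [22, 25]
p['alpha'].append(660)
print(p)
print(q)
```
{'alpha': [3, 2, 7, 660], 'beta': [3, 1]}
{'alpha': [3, 2, 7, 660], 'beta': [3, 1], 'gamma': [22, 25]}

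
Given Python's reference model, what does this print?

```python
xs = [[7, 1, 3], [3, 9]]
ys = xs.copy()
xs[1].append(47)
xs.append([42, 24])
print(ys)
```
[[7, 1, 3], [3, 9, 47]]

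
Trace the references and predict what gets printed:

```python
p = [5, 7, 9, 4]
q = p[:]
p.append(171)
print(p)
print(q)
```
[5, 7, 9, 4, 171]
[5, 7, 9, 4]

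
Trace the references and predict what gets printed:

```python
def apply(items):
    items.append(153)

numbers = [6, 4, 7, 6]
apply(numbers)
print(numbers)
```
[6, 4, 7, 6, 153]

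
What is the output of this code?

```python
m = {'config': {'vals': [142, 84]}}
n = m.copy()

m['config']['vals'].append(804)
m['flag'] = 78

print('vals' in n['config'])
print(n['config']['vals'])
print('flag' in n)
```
True
[142, 84, 804]
False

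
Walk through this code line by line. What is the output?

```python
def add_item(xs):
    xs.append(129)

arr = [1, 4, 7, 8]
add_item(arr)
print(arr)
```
[1, 4, 7, 8, 129]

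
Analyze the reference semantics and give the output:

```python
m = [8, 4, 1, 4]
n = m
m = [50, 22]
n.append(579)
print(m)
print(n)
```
[50, 22]
[8, 4, 1, 4, 579]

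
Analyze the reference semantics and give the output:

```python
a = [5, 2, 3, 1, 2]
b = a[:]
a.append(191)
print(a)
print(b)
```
[5, 2, 3, 1, 2, 191]
[5, 2, 3, 1, 2]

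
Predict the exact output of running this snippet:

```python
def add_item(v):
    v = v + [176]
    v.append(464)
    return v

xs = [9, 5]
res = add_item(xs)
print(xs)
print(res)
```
[9, 5]
[9, 5, 176, 464]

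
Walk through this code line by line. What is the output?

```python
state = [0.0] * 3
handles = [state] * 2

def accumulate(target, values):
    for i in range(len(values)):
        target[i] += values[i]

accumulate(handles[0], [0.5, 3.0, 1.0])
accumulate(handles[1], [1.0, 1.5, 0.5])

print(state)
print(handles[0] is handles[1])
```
[1.5, 4.5, 1.5]
True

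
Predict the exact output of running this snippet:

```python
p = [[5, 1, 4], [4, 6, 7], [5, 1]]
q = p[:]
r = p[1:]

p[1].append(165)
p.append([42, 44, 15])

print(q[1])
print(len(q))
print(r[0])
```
[4, 6, 7, 165]
3
[4, 6, 7, 165]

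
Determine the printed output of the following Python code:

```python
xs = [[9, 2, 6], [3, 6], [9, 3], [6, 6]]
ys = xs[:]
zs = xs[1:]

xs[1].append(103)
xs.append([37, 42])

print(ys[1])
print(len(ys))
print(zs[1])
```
[3, 6, 103]
4
[9, 3]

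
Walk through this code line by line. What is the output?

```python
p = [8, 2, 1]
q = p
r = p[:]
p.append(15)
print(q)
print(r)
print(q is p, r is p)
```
[8, 2, 1, 15]
[8, 2, 1]
True False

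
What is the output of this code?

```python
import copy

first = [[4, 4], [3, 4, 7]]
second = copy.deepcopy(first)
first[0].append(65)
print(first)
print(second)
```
[[4, 4, 65], [3, 4, 7]]
[[4, 4], [3, 4, 7]]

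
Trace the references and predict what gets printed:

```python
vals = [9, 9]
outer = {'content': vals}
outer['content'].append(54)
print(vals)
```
[9, 9, 54]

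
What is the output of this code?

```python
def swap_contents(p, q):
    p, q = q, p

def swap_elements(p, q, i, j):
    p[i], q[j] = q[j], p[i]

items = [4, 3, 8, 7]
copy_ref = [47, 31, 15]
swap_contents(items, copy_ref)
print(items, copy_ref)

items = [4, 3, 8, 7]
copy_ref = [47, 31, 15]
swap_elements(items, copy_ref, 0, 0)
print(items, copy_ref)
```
[4, 3, 8, 7] [47, 31, 15]
[47, 3, 8, 7] [4, 31, 15]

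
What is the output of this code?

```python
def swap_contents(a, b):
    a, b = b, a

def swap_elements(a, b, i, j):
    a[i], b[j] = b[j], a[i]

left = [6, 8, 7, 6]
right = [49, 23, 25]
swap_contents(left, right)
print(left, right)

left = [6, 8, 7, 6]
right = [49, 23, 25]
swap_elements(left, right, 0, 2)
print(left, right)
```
[6, 8, 7, 6] [49, 23, 25]
[25, 8, 7, 6] [49, 23, 6]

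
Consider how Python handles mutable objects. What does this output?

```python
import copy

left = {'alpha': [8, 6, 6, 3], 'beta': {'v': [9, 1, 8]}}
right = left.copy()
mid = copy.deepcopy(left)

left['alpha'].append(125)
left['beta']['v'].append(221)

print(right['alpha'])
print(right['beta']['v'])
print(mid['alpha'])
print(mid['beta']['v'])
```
[8, 6, 6, 3, 125]
[9, 1, 8, 221]
[8, 6, 6, 3]
[9, 1, 8]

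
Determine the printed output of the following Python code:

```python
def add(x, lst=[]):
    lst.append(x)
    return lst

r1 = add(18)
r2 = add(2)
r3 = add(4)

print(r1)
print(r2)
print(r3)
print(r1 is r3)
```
[18, 2, 4]
[18, 2, 4]
[18, 2, 4]
True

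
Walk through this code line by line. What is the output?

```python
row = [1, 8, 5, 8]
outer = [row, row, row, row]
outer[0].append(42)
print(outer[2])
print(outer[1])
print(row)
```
[1, 8, 5, 8, 42]
[1, 8, 5, 8, 42]
[1, 8, 5, 8, 42]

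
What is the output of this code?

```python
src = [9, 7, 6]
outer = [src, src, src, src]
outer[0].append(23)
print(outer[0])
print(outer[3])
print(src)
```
[9, 7, 6, 23]
[9, 7, 6, 23]
[9, 7, 6, 23]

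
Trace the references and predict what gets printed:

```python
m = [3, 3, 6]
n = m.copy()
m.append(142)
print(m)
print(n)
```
[3, 3, 6, 142]
[3, 3, 6]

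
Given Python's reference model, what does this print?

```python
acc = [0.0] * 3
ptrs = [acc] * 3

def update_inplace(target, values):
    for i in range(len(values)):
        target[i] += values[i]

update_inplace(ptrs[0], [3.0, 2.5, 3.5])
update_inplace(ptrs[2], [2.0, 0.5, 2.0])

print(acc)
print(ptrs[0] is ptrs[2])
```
[5.0, 3.0, 5.5]
True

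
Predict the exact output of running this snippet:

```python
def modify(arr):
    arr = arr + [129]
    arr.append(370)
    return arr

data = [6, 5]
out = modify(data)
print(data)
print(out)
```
[6, 5]
[6, 5, 129, 370]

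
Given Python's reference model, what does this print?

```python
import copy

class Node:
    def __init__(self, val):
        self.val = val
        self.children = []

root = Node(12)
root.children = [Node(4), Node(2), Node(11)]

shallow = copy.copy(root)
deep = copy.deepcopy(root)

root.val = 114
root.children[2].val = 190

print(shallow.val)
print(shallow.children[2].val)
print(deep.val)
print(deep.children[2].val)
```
12
190
12
11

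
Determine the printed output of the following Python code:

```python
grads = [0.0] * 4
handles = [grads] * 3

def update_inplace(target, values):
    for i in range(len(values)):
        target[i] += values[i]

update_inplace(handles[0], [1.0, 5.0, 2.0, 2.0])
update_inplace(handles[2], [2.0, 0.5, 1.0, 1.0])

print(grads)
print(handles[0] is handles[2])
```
[3.0, 5.5, 3.0, 3.0]
True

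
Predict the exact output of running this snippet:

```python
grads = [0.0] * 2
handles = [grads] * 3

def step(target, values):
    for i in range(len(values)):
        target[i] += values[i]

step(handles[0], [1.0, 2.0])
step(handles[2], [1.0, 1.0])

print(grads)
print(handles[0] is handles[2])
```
[2.0, 3.0]
True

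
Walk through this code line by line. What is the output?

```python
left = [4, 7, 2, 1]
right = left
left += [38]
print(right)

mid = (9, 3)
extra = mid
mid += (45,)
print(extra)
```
[4, 7, 2, 1, 38]
(9, 3)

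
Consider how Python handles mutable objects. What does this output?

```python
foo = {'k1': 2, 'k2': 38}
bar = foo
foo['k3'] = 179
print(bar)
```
{'k1': 2, 'k2': 38, 'k3': 179}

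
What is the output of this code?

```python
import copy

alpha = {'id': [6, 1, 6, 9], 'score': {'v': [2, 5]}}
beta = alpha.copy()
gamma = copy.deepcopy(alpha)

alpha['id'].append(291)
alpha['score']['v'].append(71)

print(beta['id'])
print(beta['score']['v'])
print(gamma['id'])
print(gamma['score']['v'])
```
[6, 1, 6, 9, 291]
[2, 5, 71]
[6, 1, 6, 9]
[2, 5]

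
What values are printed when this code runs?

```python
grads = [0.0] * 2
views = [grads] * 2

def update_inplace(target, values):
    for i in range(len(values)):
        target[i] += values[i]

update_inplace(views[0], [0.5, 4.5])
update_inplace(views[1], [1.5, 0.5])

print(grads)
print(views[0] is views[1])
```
[2.0, 5.0]
True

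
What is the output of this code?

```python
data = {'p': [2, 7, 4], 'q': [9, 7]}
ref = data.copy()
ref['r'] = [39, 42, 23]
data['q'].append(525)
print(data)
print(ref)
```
{'p': [2, 7, 4], 'q': [9, 7, 525]}
{'p': [2, 7, 4], 'q': [9, 7, 525], 'r': [39, 42, 23]}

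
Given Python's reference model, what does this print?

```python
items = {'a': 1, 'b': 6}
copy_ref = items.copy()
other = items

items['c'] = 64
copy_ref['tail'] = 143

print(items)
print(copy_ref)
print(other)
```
{'a': 1, 'b': 6, 'c': 64}
{'a': 1, 'b': 6, 'tail': 143}
{'a': 1, 'b': 6, 'c': 64}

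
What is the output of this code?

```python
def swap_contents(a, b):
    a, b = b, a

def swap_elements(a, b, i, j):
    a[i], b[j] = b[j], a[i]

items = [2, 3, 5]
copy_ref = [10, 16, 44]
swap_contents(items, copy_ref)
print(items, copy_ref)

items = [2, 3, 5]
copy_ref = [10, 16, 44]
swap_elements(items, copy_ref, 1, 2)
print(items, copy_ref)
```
[2, 3, 5] [10, 16, 44]
[2, 44, 5] [10, 16, 3]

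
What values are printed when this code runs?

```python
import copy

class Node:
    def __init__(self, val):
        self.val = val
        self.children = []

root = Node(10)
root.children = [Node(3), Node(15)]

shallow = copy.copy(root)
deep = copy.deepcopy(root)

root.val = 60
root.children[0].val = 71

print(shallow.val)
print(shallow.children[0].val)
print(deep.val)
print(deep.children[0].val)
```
10
71
10
3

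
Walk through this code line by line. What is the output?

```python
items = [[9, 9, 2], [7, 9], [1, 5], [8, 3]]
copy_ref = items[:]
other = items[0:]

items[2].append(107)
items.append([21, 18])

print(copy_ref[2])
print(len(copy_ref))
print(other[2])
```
[1, 5, 107]
4
[1, 5, 107]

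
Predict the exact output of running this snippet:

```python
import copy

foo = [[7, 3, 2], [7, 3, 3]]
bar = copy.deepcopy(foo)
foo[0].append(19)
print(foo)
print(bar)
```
[[7, 3, 2, 19], [7, 3, 3]]
[[7, 3, 2], [7, 3, 3]]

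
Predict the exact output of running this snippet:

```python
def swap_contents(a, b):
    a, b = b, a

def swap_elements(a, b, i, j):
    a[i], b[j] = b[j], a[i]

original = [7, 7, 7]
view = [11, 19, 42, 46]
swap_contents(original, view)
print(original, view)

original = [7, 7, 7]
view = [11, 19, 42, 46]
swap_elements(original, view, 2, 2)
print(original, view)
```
[7, 7, 7] [11, 19, 42, 46]
[7, 7, 42] [11, 19, 7, 46]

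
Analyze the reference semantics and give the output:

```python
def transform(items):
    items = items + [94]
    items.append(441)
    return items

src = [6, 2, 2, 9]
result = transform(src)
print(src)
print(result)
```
[6, 2, 2, 9]
[6, 2, 2, 9, 94, 441]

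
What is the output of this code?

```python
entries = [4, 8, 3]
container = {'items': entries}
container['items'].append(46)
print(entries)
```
[4, 8, 3, 46]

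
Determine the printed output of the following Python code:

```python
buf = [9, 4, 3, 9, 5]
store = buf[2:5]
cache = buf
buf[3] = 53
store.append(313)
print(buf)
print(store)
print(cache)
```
[9, 4, 3, 53, 5]
[3, 9, 5, 313]
[9, 4, 3, 53, 5]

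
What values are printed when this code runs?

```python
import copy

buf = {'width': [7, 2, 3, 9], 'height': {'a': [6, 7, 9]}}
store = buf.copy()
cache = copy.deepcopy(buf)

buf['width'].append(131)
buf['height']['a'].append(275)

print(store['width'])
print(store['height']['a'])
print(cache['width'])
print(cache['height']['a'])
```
[7, 2, 3, 9, 131]
[6, 7, 9, 275]
[7, 2, 3, 9]
[6, 7, 9]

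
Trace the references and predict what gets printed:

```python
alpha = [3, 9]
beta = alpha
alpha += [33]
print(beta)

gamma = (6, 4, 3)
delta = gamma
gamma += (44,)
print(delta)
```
[3, 9, 33]
(6, 4, 3)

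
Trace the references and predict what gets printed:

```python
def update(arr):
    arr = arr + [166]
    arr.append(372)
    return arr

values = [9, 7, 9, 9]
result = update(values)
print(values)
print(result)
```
[9, 7, 9, 9]
[9, 7, 9, 9, 166, 372]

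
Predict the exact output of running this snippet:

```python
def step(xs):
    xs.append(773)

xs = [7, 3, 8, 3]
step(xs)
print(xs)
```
[7, 3, 8, 3, 773]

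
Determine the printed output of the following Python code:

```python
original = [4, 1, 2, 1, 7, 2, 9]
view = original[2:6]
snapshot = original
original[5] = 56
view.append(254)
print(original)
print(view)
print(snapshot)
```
[4, 1, 2, 1, 7, 56, 9]
[2, 1, 7, 2, 254]
[4, 1, 2, 1, 7, 56, 9]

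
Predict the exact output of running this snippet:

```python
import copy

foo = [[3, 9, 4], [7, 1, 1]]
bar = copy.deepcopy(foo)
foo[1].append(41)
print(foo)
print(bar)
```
[[3, 9, 4], [7, 1, 1, 41]]
[[3, 9, 4], [7, 1, 1]]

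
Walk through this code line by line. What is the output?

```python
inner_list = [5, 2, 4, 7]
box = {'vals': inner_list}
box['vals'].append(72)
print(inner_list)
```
[5, 2, 4, 7, 72]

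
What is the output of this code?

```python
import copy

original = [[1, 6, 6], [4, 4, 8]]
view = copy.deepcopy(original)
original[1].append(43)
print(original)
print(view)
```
[[1, 6, 6], [4, 4, 8, 43]]
[[1, 6, 6], [4, 4, 8]]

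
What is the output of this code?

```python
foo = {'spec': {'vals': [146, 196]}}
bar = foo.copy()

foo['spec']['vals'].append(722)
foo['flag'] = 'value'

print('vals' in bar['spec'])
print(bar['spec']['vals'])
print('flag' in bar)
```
True
[146, 196, 722]
False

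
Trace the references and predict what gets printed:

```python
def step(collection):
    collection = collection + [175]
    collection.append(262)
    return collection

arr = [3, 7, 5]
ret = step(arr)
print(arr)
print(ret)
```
[3, 7, 5]
[3, 7, 5, 175, 262]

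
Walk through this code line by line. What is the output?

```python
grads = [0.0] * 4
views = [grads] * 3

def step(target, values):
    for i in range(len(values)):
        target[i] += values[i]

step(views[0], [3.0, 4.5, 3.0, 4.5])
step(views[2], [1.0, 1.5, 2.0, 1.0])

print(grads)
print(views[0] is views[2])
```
[4.0, 6.0, 5.0, 5.5]
True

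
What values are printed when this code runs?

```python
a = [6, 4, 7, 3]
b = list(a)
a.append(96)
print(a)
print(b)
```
[6, 4, 7, 3, 96]
[6, 4, 7, 3]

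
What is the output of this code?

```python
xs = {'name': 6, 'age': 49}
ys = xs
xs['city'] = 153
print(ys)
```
{'name': 6, 'age': 49, 'city': 153}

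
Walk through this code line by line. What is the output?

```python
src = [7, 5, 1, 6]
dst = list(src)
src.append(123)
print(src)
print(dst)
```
[7, 5, 1, 6, 123]
[7, 5, 1, 6]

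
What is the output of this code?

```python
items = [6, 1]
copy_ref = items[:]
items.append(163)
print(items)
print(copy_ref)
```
[6, 1, 163]
[6, 1]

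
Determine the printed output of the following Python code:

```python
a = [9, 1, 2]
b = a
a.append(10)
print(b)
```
[9, 1, 2, 10]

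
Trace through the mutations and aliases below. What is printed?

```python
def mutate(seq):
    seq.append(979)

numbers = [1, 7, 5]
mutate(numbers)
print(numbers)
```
[1, 7, 5, 979]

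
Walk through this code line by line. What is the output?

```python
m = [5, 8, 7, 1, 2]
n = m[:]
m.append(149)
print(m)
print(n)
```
[5, 8, 7, 1, 2, 149]
[5, 8, 7, 1, 2]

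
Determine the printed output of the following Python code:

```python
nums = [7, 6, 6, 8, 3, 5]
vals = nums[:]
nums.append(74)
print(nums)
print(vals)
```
[7, 6, 6, 8, 3, 5, 74]
[7, 6, 6, 8, 3, 5]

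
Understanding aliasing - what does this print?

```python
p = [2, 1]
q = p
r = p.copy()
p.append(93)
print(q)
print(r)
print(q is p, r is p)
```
[2, 1, 93]
[2, 1]
True False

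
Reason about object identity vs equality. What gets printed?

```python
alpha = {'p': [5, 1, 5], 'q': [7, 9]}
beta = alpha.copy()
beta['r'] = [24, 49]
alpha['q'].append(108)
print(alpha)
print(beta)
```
{'p': [5, 1, 5], 'q': [7, 9, 108]}
{'p': [5, 1, 5], 'q': [7, 9, 108], 'r': [24, 49]}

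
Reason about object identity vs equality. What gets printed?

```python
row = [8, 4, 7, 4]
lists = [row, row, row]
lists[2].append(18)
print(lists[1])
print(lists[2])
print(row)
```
[8, 4, 7, 4, 18]
[8, 4, 7, 4, 18]
[8, 4, 7, 4, 18]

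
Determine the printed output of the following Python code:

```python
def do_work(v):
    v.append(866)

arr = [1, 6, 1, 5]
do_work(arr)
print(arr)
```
[1, 6, 1, 5, 866]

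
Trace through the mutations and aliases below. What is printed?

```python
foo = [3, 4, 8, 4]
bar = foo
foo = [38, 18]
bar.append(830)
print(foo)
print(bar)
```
[38, 18]
[3, 4, 8, 4, 830]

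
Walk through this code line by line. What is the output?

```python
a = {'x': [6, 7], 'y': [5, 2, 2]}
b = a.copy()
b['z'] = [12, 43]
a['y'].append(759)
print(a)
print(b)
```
{'x': [6, 7], 'y': [5, 2, 2, 759]}
{'x': [6, 7], 'y': [5, 2, 2, 759], 'z': [12, 43]}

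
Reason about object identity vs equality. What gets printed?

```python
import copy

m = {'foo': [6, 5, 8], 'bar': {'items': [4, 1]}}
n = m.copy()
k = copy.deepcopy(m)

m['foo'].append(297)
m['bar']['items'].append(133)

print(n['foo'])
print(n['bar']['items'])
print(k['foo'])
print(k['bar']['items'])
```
[6, 5, 8, 297]
[4, 1, 133]
[6, 5, 8]
[4, 1]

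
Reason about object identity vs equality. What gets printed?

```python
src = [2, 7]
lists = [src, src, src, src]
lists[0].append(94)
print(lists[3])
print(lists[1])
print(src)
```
[2, 7, 94]
[2, 7, 94]
[2, 7, 94]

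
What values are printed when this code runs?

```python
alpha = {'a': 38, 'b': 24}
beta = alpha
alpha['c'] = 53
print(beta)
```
{'a': 38, 'b': 24, 'c': 53}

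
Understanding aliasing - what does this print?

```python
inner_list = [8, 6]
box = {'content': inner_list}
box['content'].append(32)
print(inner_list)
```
[8, 6, 32]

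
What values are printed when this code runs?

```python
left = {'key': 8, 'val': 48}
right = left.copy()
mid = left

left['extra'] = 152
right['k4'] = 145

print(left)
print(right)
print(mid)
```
{'key': 8, 'val': 48, 'extra': 152}
{'key': 8, 'val': 48, 'k4': 145}
{'key': 8, 'val': 48, 'extra': 152}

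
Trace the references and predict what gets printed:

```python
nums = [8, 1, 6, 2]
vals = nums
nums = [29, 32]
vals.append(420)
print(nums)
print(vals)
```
[29, 32]
[8, 1, 6, 2, 420]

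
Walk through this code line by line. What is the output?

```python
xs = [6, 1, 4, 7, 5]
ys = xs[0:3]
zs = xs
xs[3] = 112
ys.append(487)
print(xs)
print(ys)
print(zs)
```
[6, 1, 4, 112, 5]
[6, 1, 4, 487]
[6, 1, 4, 112, 5]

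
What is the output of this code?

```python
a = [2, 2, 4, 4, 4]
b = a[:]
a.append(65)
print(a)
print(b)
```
[2, 2, 4, 4, 4, 65]
[2, 2, 4, 4, 4]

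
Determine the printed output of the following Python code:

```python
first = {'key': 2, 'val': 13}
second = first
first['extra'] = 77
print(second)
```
{'key': 2, 'val': 13, 'extra': 77}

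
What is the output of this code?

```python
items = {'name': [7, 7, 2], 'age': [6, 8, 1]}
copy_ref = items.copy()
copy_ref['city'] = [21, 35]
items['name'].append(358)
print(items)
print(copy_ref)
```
{'name': [7, 7, 2, 358], 'age': [6, 8, 1]}
{'name': [7, 7, 2, 358], 'age': [6, 8, 1], 'city': [21, 35]}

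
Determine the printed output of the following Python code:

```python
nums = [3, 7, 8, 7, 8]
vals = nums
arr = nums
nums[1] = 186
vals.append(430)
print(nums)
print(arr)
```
[3, 186, 8, 7, 8, 430]
[3, 186, 8, 7, 8, 430]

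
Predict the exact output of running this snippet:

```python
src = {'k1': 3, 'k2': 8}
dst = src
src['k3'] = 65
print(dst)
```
{'k1': 3, 'k2': 8, 'k3': 65}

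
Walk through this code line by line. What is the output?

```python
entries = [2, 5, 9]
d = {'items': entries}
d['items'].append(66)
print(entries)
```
[2, 5, 9, 66]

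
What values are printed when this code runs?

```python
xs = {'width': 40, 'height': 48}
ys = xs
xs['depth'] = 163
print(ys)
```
{'width': 40, 'height': 48, 'depth': 163}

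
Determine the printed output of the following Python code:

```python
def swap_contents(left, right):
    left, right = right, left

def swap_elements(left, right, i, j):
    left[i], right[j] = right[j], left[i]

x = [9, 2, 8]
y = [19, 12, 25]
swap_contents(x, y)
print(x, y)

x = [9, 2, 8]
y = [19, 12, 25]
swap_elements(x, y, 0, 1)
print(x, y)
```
[9, 2, 8] [19, 12, 25]
[12, 2, 8] [19, 9, 25]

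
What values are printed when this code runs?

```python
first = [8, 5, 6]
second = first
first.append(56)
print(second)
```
[8, 5, 6, 56]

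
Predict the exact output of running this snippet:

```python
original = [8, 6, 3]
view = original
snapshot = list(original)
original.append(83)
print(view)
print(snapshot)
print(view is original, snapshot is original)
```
[8, 6, 3, 83]
[8, 6, 3]
True False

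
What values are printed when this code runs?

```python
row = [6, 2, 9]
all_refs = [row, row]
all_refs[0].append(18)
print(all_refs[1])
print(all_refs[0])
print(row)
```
[6, 2, 9, 18]
[6, 2, 9, 18]
[6, 2, 9, 18]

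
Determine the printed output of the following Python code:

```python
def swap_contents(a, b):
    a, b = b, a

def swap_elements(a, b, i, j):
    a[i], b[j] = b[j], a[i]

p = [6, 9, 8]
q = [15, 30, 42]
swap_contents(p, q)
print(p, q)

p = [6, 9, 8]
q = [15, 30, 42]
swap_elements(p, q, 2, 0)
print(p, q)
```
[6, 9, 8] [15, 30, 42]
[6, 9, 15] [8, 30, 42]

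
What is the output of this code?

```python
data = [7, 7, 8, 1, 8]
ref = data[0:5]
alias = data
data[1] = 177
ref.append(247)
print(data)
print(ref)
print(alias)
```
[7, 177, 8, 1, 8]
[7, 7, 8, 1, 8, 247]
[7, 177, 8, 1, 8]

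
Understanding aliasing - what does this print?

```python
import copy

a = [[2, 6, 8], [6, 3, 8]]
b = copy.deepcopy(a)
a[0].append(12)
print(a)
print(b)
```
[[2, 6, 8, 12], [6, 3, 8]]
[[2, 6, 8], [6, 3, 8]]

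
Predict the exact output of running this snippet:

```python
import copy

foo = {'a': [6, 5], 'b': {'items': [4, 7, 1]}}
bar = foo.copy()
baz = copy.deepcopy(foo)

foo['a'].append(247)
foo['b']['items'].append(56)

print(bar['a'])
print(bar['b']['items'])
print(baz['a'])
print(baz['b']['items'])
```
[6, 5, 247]
[4, 7, 1, 56]
[6, 5]
[4, 7, 1]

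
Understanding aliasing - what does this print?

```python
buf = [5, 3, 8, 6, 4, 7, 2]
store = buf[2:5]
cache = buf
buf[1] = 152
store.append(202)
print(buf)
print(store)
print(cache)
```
[5, 152, 8, 6, 4, 7, 2]
[8, 6, 4, 202]
[5, 152, 8, 6, 4, 7, 2]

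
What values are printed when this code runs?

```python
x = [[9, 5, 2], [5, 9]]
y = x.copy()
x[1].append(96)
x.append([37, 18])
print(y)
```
[[9, 5, 2], [5, 9, 96]]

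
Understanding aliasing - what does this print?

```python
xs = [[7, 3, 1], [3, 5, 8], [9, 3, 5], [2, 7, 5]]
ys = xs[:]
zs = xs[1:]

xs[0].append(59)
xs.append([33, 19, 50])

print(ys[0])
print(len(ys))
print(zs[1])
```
[7, 3, 1, 59]
4
[9, 3, 5]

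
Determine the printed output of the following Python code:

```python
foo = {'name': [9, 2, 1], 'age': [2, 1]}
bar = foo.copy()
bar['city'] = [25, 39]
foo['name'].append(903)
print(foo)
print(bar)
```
{'name': [9, 2, 1, 903], 'age': [2, 1]}
{'name': [9, 2, 1, 903], 'age': [2, 1], 'city': [25, 39]}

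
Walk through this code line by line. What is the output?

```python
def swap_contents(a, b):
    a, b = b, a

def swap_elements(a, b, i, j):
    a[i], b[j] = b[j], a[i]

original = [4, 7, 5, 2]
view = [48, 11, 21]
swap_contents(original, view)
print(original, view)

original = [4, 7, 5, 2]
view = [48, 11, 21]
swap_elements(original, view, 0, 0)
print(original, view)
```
[4, 7, 5, 2] [48, 11, 21]
[48, 7, 5, 2] [4, 11, 21]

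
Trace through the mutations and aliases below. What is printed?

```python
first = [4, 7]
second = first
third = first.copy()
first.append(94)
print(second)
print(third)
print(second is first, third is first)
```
[4, 7, 94]
[4, 7]
True False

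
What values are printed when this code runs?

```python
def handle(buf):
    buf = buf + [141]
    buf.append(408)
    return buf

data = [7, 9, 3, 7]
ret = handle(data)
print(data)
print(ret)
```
[7, 9, 3, 7]
[7, 9, 3, 7, 141, 408]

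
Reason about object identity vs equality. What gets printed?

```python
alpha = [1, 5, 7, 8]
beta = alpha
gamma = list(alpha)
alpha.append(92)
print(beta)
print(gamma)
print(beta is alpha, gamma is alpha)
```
[1, 5, 7, 8, 92]
[1, 5, 7, 8]
True False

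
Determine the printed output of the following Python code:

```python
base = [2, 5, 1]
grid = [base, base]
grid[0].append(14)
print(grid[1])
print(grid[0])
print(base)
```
[2, 5, 1, 14]
[2, 5, 1, 14]
[2, 5, 1, 14]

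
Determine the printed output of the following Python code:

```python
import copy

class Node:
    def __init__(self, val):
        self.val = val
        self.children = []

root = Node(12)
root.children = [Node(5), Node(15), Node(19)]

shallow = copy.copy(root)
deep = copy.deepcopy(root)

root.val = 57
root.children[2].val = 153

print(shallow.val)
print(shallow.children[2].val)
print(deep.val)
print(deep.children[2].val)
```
12
153
12
19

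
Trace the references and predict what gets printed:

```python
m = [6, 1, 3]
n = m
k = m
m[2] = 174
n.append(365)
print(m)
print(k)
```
[6, 1, 174, 365]
[6, 1, 174, 365]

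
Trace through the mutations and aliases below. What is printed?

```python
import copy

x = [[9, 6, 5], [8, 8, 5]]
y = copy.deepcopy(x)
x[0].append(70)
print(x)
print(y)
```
[[9, 6, 5, 70], [8, 8, 5]]
[[9, 6, 5], [8, 8, 5]]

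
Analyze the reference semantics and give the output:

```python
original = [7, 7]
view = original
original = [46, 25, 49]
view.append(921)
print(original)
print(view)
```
[46, 25, 49]
[7, 7, 921]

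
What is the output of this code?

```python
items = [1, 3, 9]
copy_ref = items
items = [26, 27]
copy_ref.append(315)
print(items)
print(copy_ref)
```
[26, 27]
[1, 3, 9, 315]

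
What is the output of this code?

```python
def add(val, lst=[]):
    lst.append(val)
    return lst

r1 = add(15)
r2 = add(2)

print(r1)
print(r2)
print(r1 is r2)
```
[15, 2]
[15, 2]
True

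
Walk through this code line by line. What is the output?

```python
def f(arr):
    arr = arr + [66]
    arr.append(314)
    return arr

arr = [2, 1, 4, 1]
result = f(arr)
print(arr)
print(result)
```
[2, 1, 4, 1]
[2, 1, 4, 1, 66, 314]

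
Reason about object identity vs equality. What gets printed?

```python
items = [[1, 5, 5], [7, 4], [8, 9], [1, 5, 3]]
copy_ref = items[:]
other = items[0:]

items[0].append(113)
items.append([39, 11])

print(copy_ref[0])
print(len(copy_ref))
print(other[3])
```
[1, 5, 5, 113]
4
[1, 5, 3]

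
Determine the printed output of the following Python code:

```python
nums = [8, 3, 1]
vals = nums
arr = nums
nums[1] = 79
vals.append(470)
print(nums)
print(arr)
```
[8, 79, 1, 470]
[8, 79, 1, 470]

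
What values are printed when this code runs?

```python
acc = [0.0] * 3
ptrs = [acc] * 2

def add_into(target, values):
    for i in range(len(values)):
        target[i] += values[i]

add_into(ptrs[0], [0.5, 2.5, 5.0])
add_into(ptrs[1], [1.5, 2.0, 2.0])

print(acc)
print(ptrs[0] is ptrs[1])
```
[2.0, 4.5, 7.0]
True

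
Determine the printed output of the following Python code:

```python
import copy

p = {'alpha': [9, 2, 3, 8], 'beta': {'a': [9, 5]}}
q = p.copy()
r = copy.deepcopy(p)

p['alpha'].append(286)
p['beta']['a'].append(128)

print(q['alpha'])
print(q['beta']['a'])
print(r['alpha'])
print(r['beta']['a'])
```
[9, 2, 3, 8, 286]
[9, 5, 128]
[9, 2, 3, 8]
[9, 5]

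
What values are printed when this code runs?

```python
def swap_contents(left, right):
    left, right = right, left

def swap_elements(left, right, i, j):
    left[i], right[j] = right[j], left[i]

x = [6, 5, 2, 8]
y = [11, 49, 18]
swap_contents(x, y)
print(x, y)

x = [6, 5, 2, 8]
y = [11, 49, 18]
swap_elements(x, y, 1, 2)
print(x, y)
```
[6, 5, 2, 8] [11, 49, 18]
[6, 18, 2, 8] [11, 49, 5]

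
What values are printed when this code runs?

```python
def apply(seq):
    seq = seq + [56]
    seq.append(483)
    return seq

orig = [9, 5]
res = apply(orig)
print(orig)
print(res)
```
[9, 5]
[9, 5, 56, 483]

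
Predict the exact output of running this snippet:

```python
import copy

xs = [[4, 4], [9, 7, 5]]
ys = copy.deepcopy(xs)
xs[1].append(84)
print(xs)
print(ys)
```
[[4, 4], [9, 7, 5, 84]]
[[4, 4], [9, 7, 5]]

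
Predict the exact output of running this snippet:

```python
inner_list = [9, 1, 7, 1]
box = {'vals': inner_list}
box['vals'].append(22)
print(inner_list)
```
[9, 1, 7, 1, 22]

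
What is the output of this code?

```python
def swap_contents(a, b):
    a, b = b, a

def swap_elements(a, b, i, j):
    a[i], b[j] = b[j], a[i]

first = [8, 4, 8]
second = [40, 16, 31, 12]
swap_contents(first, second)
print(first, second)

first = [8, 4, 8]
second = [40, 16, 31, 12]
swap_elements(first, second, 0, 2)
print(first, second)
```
[8, 4, 8] [40, 16, 31, 12]
[31, 4, 8] [40, 16, 8, 12]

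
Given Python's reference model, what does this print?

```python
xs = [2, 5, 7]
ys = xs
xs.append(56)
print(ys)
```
[2, 5, 7, 56]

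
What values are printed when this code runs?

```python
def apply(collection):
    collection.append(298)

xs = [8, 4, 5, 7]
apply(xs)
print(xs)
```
[8, 4, 5, 7, 298]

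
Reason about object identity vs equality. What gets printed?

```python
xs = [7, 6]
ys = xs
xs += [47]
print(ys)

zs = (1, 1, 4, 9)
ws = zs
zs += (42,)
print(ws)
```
[7, 6, 47]
(1, 1, 4, 9)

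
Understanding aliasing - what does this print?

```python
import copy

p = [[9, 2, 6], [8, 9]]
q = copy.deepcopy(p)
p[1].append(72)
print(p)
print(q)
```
[[9, 2, 6], [8, 9, 72]]
[[9, 2, 6], [8, 9]]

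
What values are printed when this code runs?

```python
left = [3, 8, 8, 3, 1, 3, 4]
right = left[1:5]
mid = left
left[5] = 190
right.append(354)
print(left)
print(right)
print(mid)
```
[3, 8, 8, 3, 1, 190, 4]
[8, 8, 3, 1, 354]
[3, 8, 8, 3, 1, 190, 4]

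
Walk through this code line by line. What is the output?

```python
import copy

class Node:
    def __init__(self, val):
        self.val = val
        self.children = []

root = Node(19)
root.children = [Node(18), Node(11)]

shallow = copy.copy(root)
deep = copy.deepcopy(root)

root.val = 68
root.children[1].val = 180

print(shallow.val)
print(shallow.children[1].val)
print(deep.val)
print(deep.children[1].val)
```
19
180
19
11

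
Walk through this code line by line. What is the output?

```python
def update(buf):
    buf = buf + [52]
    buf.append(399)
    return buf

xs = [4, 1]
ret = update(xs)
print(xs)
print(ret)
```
[4, 1]
[4, 1, 52, 399]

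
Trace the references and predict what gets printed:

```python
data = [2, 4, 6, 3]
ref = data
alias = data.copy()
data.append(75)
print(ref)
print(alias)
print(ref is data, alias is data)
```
[2, 4, 6, 3, 75]
[2, 4, 6, 3]
True False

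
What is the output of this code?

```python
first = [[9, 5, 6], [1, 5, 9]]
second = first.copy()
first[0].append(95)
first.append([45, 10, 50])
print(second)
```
[[9, 5, 6, 95], [1, 5, 9]]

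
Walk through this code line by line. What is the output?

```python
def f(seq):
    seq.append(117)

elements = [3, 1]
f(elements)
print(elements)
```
[3, 1, 117]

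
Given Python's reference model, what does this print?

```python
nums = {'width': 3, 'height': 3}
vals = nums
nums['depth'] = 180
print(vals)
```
{'width': 3, 'height': 3, 'depth': 180}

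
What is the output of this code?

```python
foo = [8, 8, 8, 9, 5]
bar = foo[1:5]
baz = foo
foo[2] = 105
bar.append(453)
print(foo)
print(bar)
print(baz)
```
[8, 8, 105, 9, 5]
[8, 8, 9, 5, 453]
[8, 8, 105, 9, 5]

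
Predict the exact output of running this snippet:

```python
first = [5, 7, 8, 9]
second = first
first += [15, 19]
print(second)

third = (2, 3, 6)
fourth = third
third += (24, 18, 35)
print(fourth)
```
[5, 7, 8, 9, 15, 19]
(2, 3, 6)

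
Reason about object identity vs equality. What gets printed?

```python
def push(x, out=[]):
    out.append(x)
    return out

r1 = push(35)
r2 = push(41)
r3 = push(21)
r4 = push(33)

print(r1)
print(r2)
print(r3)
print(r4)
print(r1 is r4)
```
[35, 41, 21, 33]
[35, 41, 21, 33]
[35, 41, 21, 33]
[35, 41, 21, 33]
True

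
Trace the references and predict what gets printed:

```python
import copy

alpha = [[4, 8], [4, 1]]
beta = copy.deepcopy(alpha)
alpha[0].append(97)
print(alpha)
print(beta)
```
[[4, 8, 97], [4, 1]]
[[4, 8], [4, 1]]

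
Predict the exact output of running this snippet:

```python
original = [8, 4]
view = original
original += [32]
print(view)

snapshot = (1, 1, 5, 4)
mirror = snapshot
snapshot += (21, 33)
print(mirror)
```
[8, 4, 32]
(1, 1, 5, 4)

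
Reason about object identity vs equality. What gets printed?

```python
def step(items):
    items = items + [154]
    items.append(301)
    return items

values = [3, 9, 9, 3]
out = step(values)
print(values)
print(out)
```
[3, 9, 9, 3]
[3, 9, 9, 3, 154, 301]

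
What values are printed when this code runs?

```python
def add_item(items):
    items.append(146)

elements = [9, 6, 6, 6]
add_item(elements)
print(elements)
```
[9, 6, 6, 6, 146]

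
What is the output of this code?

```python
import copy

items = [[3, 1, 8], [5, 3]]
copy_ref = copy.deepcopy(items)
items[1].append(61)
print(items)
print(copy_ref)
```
[[3, 1, 8], [5, 3, 61]]
[[3, 1, 8], [5, 3]]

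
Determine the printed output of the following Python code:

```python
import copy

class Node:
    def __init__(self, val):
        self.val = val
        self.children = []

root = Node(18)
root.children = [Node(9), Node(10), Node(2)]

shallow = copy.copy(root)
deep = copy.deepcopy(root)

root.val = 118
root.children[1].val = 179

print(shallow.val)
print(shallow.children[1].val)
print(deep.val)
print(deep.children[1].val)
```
18
179
18
10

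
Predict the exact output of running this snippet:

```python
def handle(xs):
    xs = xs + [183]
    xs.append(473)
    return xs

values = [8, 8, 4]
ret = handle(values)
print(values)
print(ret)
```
[8, 8, 4]
[8, 8, 4, 183, 473]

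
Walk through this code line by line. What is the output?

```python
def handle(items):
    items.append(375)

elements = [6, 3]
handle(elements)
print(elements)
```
[6, 3, 375]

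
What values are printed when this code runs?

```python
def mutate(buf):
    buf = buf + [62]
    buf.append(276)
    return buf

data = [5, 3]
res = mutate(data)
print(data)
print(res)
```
[5, 3]
[5, 3, 62, 276]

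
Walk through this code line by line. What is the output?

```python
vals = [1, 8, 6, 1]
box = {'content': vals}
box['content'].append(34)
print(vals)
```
[1, 8, 6, 1, 34]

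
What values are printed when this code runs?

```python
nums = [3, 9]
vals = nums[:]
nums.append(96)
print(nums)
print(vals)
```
[3, 9, 96]
[3, 9]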